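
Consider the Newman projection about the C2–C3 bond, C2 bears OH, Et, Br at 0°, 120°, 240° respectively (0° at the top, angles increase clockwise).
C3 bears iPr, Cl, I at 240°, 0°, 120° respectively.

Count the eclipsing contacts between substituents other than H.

Non-H eclipsing pairs: OH(0°)/Cl(0°); Et(120°)/I(120°); Br(240°)/iPr(240°) — 3 interactions.

3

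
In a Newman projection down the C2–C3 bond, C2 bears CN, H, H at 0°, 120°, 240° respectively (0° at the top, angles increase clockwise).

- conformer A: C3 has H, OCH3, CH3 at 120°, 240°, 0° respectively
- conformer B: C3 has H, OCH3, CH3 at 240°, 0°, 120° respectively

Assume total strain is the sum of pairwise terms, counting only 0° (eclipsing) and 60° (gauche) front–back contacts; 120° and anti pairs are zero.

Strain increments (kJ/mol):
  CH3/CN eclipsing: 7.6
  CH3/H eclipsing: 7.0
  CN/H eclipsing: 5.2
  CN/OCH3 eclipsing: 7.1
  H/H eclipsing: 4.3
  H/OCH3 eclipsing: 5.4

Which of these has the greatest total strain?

B

A is eclipsed. CN at 0° is eclipsed with CH3 at 0° (7.6); H at 120° is eclipsed with H at 120° (4.3); H at 240° is eclipsed with OCH3 at 240° (5.4). Total 17.3 kJ/mol.
B is eclipsed. CN at 0° is eclipsed with OCH3 at 0° (7.1); H at 120° is eclipsed with CH3 at 120° (7.0); H at 240° is eclipsed with H at 240° (4.3). Total 18.4 kJ/mol.
B has the highest total (18.4 kJ/mol).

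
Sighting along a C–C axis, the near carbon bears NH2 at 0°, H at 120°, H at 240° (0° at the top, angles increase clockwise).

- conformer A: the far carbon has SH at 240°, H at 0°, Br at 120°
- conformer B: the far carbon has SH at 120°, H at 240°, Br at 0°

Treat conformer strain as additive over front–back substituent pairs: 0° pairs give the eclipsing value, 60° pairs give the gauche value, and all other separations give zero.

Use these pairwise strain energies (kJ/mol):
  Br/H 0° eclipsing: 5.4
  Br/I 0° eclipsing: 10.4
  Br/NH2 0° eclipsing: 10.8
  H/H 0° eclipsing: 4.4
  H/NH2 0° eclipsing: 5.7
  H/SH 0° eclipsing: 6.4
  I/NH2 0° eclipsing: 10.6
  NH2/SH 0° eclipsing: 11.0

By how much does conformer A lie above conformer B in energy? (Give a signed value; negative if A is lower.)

-4.1 kJ/mol

A is eclipsed. NH2 at 0° is eclipsed with H at 0° (5.7); H at 120° is eclipsed with Br at 120° (5.4); H at 240° is eclipsed with SH at 240° (6.4). Total 17.5 kJ/mol.
B is eclipsed. NH2 at 0° is eclipsed with Br at 0° (10.8); H at 120° is eclipsed with SH at 120° (6.4); H at 240° is eclipsed with H at 240° (4.4). Total 21.6 kJ/mol.
E(A) − E(B) = 17.5 − 21.6 = -4.1 kJ/mol.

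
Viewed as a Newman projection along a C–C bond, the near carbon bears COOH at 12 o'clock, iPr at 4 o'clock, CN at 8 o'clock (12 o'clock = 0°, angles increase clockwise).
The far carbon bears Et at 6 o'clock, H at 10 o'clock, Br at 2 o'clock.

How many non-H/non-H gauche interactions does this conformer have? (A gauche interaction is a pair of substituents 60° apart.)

4

Non-H gauche pairs: COOH(0°)/Br(60°); iPr(120°)/Et(180°); iPr(120°)/Br(60°); CN(240°)/Et(180°) — 4 interactions.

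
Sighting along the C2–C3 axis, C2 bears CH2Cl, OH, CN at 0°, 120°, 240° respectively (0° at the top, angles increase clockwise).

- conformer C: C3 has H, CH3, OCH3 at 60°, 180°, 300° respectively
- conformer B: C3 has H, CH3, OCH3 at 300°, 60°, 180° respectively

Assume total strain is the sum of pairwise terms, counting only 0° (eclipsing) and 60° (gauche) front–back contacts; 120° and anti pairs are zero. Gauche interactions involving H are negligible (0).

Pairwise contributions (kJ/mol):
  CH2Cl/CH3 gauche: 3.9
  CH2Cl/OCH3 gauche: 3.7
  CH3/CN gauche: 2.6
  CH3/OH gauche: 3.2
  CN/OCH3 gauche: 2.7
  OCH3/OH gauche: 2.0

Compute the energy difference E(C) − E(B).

+0.4 kJ/mol

C (staggered): CH2Cl–OCH3 gauche, OH–CH3 gauche, CN–CH3 gauche, CN–OCH3 gauche; 3.7 + 3.2 + 2.6 + 2.7 = 12.2 kJ/mol.
B (staggered): CH2Cl–CH3 gauche, OH–CH3 gauche, OH–OCH3 gauche, CN–OCH3 gauche; 3.9 + 3.2 + 2.0 + 2.7 = 11.8 kJ/mol.
E(C) − E(B) = 12.2 − 11.8 = +0.4 kJ/mol.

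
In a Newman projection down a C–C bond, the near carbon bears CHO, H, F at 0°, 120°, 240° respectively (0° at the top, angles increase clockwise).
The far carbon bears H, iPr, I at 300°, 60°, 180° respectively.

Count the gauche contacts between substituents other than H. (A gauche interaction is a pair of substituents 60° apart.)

2

Non-H gauche pairs: CHO(0°)/iPr(60°); F(240°)/I(180°) — 2 interactions.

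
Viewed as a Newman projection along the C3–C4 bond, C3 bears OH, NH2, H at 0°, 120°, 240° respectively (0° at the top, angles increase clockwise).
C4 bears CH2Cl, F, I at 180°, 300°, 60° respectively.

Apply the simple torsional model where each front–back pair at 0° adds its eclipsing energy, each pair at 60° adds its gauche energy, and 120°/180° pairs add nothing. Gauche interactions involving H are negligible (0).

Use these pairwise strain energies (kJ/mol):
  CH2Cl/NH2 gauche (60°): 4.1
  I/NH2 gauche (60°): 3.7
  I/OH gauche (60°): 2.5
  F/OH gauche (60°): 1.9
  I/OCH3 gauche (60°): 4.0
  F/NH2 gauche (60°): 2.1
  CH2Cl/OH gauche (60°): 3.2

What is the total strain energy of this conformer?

This conformer (staggered): OH–F gauche, OH–I gauche, NH2–CH2Cl gauche, NH2–I gauche; 1.9 + 2.5 + 4.1 + 3.7 = 12.2 kJ/mol.

12.2 kJ/mol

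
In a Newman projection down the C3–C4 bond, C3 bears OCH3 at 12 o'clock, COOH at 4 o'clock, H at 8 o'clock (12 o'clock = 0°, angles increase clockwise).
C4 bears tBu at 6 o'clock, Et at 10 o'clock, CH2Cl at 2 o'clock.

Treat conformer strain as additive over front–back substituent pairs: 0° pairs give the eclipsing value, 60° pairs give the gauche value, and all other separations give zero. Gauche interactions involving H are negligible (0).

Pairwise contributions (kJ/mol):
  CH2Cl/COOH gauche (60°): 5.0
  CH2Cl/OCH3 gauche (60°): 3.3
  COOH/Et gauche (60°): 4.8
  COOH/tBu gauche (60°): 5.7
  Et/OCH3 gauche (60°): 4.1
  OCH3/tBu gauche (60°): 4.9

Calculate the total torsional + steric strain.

18.1 kJ/mol

This conformer (staggered): OCH3–Et gauche, OCH3–CH2Cl gauche, COOH–tBu gauche, COOH–CH2Cl gauche; 4.1 + 3.3 + 5.7 + 5.0 = 18.1 kJ/mol.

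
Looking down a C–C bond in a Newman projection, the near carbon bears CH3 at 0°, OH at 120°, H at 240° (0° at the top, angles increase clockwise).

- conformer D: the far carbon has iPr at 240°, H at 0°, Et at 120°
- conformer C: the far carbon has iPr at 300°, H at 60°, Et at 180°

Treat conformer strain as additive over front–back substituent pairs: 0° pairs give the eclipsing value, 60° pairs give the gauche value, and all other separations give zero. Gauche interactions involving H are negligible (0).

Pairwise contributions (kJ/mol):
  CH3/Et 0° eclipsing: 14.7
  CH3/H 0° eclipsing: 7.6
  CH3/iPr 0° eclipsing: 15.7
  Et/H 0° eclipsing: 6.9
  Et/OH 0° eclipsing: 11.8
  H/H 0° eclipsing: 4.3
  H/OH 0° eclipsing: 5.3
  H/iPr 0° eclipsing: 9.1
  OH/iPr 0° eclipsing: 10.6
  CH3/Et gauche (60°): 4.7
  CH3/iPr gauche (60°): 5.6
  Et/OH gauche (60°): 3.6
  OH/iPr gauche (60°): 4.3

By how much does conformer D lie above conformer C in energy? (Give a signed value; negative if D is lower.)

+19.3 kJ/mol

D (eclipsed): CH3(0°)/H(0°) eclipsed 7.6; OH(120°)/Et(120°) eclipsed 11.8; H(240°)/iPr(240°) eclipsed 9.1 → 28.5 kJ/mol.
C (staggered): CH3(0°)/iPr(300°) gauche 5.6; OH(120°)/Et(180°) gauche 3.6 → 9.2 kJ/mol.
E(D) − E(C) = 28.5 − 9.2 = +19.3 kJ/mol.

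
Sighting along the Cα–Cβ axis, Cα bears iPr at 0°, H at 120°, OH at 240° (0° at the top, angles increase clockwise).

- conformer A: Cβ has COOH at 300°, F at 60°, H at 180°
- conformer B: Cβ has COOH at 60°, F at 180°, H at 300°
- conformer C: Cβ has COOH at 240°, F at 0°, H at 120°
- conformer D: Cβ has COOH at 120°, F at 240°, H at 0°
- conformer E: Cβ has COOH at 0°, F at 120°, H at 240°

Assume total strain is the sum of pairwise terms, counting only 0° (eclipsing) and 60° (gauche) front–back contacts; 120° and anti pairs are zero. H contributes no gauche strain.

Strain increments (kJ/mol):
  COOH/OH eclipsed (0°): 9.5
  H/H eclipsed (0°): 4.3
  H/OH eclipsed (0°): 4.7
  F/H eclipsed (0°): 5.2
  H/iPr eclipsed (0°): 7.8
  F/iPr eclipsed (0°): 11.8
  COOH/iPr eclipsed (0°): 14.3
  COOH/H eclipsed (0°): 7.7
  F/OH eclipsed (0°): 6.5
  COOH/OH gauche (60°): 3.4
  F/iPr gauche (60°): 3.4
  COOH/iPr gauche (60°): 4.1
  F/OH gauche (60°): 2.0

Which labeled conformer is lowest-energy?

B

A (staggered): iPr–COOH gauche, iPr–F gauche, OH–COOH gauche; 4.1 + 3.4 + 3.4 = 10.9 kJ/mol.
B (staggered): iPr–COOH gauche, OH–F gauche; 4.1 + 2.0 = 6.1 kJ/mol.
C (eclipsed): iPr–F eclipsed, H–H eclipsed, OH–COOH eclipsed; 11.8 + 4.3 + 9.5 = 25.6 kJ/mol.
D (eclipsed): iPr–H eclipsed, H–COOH eclipsed, OH–F eclipsed; 7.8 + 7.7 + 6.5 = 22.0 kJ/mol.
E (eclipsed): iPr–COOH eclipsed, H–F eclipsed, OH–H eclipsed; 14.3 + 5.2 + 4.7 = 24.2 kJ/mol.
B has the lowest total (6.1 kJ/mol).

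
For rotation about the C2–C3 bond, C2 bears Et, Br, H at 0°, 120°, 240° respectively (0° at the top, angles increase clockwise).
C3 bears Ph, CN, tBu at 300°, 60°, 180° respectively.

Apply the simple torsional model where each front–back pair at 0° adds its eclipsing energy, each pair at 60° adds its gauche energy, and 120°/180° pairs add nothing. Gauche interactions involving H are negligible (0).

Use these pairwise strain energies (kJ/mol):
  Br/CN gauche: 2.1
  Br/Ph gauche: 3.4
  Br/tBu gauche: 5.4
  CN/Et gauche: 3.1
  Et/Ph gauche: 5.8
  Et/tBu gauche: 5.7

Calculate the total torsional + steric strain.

This conformer (staggered): Et–Ph gauche, Et–CN gauche, Br–CN gauche, Br–tBu gauche; 5.8 + 3.1 + 2.1 + 5.4 = 16.4 kJ/mol.

16.4 kJ/mol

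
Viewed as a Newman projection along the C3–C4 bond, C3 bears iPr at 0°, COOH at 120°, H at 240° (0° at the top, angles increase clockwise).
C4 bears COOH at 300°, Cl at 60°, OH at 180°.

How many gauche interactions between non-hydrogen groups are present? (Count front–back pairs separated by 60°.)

Non-H gauche pairs: iPr(0°)/COOH(300°); iPr(0°)/Cl(60°); COOH(120°)/Cl(60°); COOH(120°)/OH(180°) — 4 interactions.

4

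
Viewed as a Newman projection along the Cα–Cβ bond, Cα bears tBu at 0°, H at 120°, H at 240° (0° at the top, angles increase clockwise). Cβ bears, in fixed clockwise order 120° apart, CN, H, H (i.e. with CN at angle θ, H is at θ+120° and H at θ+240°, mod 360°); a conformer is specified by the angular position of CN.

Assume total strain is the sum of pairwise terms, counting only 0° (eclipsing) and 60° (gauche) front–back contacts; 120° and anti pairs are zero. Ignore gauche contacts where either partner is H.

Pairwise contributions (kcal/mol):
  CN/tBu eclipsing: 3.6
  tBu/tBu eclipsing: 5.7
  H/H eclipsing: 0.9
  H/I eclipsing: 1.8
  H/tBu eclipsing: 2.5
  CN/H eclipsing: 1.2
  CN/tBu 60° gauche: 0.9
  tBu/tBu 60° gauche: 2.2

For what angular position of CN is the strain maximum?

CN at 0° (eclipsed): tBu(0°)/CN(0°) eclipsed 3.6; H(120°)/H(120°) eclipsed 0.9; H(240°)/H(240°) eclipsed 0.9 → 5.4 kcal/mol.
CN at 60° (staggered): tBu(0°)/CN(60°) gauche 0.9 → 0.9 kcal/mol.
CN at 120° (eclipsed): tBu(0°)/H(0°) eclipsed 2.5; H(120°)/CN(120°) eclipsed 1.2; H(240°)/H(240°) eclipsed 0.9 → 4.6 kcal/mol.
CN at 180° (staggered): no non-H gauche contacts → 0.0 kcal/mol.
CN at 240° (eclipsed): tBu(0°)/H(0°) eclipsed 2.5; H(120°)/H(120°) eclipsed 0.9; H(240°)/CN(240°) eclipsed 1.2 → 4.6 kcal/mol.
CN at 300° (staggered): tBu(0°)/CN(300°) gauche 0.9 → 0.9 kcal/mol.
The maximum (5.4 kcal/mol) occurs with CN at 0°.

0°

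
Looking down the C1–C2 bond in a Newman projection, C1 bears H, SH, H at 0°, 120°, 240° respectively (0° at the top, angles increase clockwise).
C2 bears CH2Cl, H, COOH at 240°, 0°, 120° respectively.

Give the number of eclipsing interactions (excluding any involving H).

Non-H eclipsing pairs: SH(120°)/COOH(120°) — 1 interaction.

1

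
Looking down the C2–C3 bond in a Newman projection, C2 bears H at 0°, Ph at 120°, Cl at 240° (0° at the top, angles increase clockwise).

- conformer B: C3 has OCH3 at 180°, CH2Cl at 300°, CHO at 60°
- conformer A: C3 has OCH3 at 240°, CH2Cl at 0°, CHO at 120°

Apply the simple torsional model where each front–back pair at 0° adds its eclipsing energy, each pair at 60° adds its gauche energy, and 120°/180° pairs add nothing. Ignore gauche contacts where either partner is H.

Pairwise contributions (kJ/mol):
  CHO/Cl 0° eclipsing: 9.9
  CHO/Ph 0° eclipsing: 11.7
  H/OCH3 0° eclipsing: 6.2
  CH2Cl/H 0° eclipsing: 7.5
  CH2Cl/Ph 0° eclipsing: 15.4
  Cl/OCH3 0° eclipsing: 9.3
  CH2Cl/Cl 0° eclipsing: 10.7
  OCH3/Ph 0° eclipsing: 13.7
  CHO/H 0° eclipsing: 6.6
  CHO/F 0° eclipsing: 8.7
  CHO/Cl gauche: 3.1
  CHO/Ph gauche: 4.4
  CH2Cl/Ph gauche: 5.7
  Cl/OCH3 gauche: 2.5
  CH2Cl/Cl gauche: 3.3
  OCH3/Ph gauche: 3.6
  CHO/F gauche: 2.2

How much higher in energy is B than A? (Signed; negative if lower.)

-14.7 kJ/mol

B (staggered): Ph(120°)/OCH3(180°) gauche 3.6; Ph(120°)/CHO(60°) gauche 4.4; Cl(240°)/OCH3(180°) gauche 2.5; Cl(240°)/CH2Cl(300°) gauche 3.3 → 13.8 kJ/mol.
A (eclipsed): H(0°)/CH2Cl(0°) eclipsed 7.5; Ph(120°)/CHO(120°) eclipsed 11.7; Cl(240°)/OCH3(240°) eclipsed 9.3 → 28.5 kJ/mol.
E(B) − E(A) = 13.8 − 28.5 = -14.7 kJ/mol.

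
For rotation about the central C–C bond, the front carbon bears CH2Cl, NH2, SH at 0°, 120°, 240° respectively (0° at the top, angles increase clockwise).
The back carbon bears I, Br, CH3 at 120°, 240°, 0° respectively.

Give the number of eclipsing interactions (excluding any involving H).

3

Non-H eclipsing pairs: CH2Cl(0°)/CH3(0°); NH2(120°)/I(120°); SH(240°)/Br(240°) — 3 interactions.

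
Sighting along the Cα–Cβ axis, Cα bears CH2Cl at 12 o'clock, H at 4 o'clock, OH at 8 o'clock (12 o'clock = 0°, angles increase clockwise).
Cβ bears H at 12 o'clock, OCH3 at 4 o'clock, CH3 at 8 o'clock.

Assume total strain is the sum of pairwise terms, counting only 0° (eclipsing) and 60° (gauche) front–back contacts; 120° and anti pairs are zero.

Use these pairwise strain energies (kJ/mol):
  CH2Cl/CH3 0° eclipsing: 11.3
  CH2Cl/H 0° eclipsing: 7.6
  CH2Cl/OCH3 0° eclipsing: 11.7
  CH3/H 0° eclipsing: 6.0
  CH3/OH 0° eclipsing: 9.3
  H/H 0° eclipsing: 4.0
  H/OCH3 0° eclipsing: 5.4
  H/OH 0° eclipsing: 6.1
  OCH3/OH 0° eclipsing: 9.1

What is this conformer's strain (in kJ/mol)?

This conformer (eclipsed): CH2Cl(0°)/H(0°) eclipsed 7.6; H(120°)/OCH3(120°) eclipsed 5.4; OH(240°)/CH3(240°) eclipsed 9.3 → 22.3 kJ/mol.

22.3 kJ/mol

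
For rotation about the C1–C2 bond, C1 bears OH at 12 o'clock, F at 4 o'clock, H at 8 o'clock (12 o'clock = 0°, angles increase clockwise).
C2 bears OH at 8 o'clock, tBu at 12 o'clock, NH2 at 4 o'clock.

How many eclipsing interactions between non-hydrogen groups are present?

Non-H eclipsing pairs: OH(0°)/tBu(0°); F(120°)/NH2(120°) — 2 interactions.

2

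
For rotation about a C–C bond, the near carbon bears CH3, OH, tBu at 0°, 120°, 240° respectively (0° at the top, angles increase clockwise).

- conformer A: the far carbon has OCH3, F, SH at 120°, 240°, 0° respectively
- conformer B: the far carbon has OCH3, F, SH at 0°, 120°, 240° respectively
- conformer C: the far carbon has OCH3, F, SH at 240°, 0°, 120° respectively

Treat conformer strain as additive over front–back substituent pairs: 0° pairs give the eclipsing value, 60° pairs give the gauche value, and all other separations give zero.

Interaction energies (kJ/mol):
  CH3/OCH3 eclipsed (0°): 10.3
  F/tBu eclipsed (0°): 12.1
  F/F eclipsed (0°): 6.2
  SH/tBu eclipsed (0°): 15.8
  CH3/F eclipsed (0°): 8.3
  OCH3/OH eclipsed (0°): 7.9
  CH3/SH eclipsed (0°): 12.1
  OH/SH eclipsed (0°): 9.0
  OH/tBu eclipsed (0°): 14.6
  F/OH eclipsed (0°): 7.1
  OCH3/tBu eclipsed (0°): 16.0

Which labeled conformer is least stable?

C

A (eclipsed): CH3–SH eclipsed, OH–OCH3 eclipsed, tBu–F eclipsed; 12.1 + 7.9 + 12.1 = 32.1 kJ/mol.
B (eclipsed): CH3–OCH3 eclipsed, OH–F eclipsed, tBu–SH eclipsed; 10.3 + 7.1 + 15.8 = 33.2 kJ/mol.
C (eclipsed): CH3–F eclipsed, OH–SH eclipsed, tBu–OCH3 eclipsed; 8.3 + 9.0 + 16.0 = 33.3 kJ/mol.
C has the highest total (33.3 kJ/mol).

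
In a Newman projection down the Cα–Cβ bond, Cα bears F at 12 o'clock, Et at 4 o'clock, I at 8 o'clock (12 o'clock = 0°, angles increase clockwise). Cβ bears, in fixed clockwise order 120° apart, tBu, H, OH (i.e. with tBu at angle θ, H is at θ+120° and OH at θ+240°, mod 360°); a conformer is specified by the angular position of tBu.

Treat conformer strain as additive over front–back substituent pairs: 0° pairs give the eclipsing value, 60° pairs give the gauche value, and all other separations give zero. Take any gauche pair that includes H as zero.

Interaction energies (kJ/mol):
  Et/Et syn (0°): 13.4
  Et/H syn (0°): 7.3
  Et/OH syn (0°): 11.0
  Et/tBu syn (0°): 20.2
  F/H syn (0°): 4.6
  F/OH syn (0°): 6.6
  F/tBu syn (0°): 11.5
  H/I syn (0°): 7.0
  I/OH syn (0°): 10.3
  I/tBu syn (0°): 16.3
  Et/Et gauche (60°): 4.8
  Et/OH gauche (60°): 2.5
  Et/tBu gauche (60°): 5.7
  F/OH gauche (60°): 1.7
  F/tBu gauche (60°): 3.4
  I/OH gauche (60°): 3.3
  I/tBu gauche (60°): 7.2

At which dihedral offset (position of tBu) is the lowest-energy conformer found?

tBu at 0° (eclipsed): F(0°)/tBu(0°) eclipsed 11.5; Et(120°)/H(120°) eclipsed 7.3; I(240°)/OH(240°) eclipsed 10.3 → 29.1 kJ/mol.
tBu at 60° (staggered): F(0°)/tBu(60°) gauche 3.4; F(0°)/OH(300°) gauche 1.7; Et(120°)/tBu(60°) gauche 5.7; I(240°)/OH(300°) gauche 3.3 → 14.1 kJ/mol.
tBu at 120° (eclipsed): F(0°)/OH(0°) eclipsed 6.6; Et(120°)/tBu(120°) eclipsed 20.2; I(240°)/H(240°) eclipsed 7.0 → 33.8 kJ/mol.
tBu at 180° (staggered): F(0°)/OH(60°) gauche 1.7; Et(120°)/tBu(180°) gauche 5.7; Et(120°)/OH(60°) gauche 2.5; I(240°)/tBu(180°) gauche 7.2 → 17.1 kJ/mol.
tBu at 240° (eclipsed): F(0°)/H(0°) eclipsed 4.6; Et(120°)/OH(120°) eclipsed 11.0; I(240°)/tBu(240°) eclipsed 16.3 → 31.9 kJ/mol.
tBu at 300° (staggered): F(0°)/tBu(300°) gauche 3.4; Et(120°)/OH(180°) gauche 2.5; I(240°)/tBu(300°) gauche 7.2; I(240°)/OH(180°) gauche 3.3 → 16.4 kJ/mol.
The minimum (14.1 kJ/mol) occurs with tBu at 60°.

60°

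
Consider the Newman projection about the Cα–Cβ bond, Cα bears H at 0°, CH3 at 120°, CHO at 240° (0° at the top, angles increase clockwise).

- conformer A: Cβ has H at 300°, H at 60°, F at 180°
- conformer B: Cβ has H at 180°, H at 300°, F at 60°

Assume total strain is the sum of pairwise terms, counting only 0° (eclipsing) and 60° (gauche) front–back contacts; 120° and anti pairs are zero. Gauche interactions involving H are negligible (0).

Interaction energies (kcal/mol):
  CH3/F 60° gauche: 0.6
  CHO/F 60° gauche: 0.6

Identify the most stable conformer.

A is staggered. CH3 at 120° is gauche with F at 180° (0.6); CHO at 240° is gauche with F at 180° (0.6). Total 1.2 kcal/mol.
B is staggered. CH3 at 120° is gauche with F at 60° (0.6). Total 0.6 kcal/mol.
B has the lowest total (0.6 kcal/mol).

B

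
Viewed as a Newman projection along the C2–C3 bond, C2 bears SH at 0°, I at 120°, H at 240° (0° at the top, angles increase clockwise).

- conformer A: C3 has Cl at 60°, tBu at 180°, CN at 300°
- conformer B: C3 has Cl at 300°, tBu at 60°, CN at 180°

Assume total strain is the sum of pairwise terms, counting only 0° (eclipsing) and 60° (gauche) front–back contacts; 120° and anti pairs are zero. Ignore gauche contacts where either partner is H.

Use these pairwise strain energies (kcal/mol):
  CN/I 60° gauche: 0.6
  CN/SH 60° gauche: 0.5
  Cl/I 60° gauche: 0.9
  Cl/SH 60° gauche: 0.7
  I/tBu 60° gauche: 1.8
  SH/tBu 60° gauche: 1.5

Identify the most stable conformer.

A (staggered): SH(0°)/Cl(60°) gauche 0.7; SH(0°)/CN(300°) gauche 0.5; I(120°)/Cl(60°) gauche 0.9; I(120°)/tBu(180°) gauche 1.8 → 3.9 kcal/mol.
B (staggered): SH(0°)/Cl(300°) gauche 0.7; SH(0°)/tBu(60°) gauche 1.5; I(120°)/tBu(60°) gauche 1.8; I(120°)/CN(180°) gauche 0.6 → 4.6 kcal/mol.
A has the lowest total (3.9 kcal/mol).

A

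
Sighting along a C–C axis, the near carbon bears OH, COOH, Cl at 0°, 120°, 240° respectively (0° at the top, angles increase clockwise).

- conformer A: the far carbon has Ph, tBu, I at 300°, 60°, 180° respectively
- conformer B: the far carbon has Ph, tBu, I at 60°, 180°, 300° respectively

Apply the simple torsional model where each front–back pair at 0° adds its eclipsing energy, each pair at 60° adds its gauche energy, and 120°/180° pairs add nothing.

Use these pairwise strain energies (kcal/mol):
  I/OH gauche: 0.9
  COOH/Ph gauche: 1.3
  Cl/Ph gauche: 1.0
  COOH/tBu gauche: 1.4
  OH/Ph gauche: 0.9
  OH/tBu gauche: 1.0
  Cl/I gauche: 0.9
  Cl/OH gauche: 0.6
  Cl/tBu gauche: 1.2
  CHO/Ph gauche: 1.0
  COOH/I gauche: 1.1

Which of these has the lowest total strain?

A (staggered): OH(0°)/Ph(300°) gauche 0.9; OH(0°)/tBu(60°) gauche 1.0; COOH(120°)/tBu(60°) gauche 1.4; COOH(120°)/I(180°) gauche 1.1; Cl(240°)/Ph(300°) gauche 1.0; Cl(240°)/I(180°) gauche 0.9 → 6.3 kcal/mol.
B (staggered): OH(0°)/Ph(60°) gauche 0.9; OH(0°)/I(300°) gauche 0.9; COOH(120°)/Ph(60°) gauche 1.3; COOH(120°)/tBu(180°) gauche 1.4; Cl(240°)/tBu(180°) gauche 1.2; Cl(240°)/I(300°) gauche 0.9 → 6.6 kcal/mol.
A has the lowest total (6.3 kcal/mol).

A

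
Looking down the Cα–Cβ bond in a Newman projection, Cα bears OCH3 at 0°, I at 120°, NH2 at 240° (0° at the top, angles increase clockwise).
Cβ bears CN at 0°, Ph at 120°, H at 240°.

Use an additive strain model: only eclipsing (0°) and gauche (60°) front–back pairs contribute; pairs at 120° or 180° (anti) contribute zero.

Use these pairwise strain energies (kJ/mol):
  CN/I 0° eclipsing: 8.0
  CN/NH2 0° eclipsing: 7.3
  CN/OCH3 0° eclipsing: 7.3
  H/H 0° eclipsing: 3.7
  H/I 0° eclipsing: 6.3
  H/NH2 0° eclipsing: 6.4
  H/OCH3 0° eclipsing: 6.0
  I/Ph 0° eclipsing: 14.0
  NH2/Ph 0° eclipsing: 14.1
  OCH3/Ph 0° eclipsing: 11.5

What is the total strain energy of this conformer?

27.7 kJ/mol

This conformer is eclipsed. OCH3 at 0° is eclipsed with CN at 0° (7.3); I at 120° is eclipsed with Ph at 120° (14.0); NH2 at 240° is eclipsed with H at 240° (6.4). Total 27.7 kJ/mol.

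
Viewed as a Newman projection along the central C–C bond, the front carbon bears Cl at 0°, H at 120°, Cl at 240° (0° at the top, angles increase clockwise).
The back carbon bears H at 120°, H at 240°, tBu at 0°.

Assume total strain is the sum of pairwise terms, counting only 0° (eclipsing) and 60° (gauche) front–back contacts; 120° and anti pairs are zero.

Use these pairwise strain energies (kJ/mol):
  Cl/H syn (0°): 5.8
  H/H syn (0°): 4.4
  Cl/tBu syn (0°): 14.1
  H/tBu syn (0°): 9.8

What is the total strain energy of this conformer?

This conformer (eclipsed): Cl(0°)/tBu(0°) eclipsed 14.1; H(120°)/H(120°) eclipsed 4.4; Cl(240°)/H(240°) eclipsed 5.8 → 24.3 kJ/mol.

24.3 kJ/mol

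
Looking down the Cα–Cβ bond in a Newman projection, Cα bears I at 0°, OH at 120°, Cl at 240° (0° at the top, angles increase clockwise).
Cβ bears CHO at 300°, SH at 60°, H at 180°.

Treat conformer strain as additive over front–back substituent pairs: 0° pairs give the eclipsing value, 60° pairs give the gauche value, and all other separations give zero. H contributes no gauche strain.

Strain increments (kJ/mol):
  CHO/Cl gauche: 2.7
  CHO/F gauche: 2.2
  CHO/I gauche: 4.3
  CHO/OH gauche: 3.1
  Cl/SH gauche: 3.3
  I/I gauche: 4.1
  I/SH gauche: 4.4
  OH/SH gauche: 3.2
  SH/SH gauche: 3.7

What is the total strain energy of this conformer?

This conformer (staggered): I–CHO gauche, I–SH gauche, OH–SH gauche, Cl–CHO gauche; 4.3 + 4.4 + 3.2 + 2.7 = 14.6 kJ/mol.

14.6 kJ/mol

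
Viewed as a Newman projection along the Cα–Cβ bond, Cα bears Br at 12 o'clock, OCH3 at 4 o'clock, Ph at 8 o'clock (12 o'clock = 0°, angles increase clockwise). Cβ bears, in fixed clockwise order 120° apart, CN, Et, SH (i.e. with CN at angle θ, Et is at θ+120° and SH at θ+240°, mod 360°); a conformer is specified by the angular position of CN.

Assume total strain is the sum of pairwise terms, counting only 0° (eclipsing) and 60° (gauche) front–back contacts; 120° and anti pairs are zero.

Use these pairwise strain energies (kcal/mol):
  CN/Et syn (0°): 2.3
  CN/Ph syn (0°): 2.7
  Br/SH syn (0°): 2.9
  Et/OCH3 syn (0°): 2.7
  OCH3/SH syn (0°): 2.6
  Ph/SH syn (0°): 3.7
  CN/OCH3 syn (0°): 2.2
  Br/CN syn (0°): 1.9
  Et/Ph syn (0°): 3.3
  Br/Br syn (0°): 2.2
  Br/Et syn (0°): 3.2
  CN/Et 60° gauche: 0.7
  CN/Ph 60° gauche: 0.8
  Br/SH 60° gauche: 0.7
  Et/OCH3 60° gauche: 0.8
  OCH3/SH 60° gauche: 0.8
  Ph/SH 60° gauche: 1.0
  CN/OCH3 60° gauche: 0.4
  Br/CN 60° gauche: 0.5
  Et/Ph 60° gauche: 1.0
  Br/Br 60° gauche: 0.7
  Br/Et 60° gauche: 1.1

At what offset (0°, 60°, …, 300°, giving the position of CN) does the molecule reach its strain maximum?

240°

CN at 0° (eclipsed): Br(0°)/CN(0°) eclipsed 1.9; OCH3(120°)/Et(120°) eclipsed 2.7; Ph(240°)/SH(240°) eclipsed 3.7 → 8.3 kcal/mol.
CN at 60° (staggered): Br(0°)/CN(60°) gauche 0.5; Br(0°)/SH(300°) gauche 0.7; OCH3(120°)/CN(60°) gauche 0.4; OCH3(120°)/Et(180°) gauche 0.8; Ph(240°)/Et(180°) gauche 1.0; Ph(240°)/SH(300°) gauche 1.0 → 4.4 kcal/mol.
CN at 120° (eclipsed): Br(0°)/SH(0°) eclipsed 2.9; OCH3(120°)/CN(120°) eclipsed 2.2; Ph(240°)/Et(240°) eclipsed 3.3 → 8.4 kcal/mol.
CN at 180° (staggered): Br(0°)/Et(300°) gauche 1.1; Br(0°)/SH(60°) gauche 0.7; OCH3(120°)/CN(180°) gauche 0.4; OCH3(120°)/SH(60°) gauche 0.8; Ph(240°)/CN(180°) gauche 0.8; Ph(240°)/Et(300°) gauche 1.0 → 4.8 kcal/mol.
CN at 240° (eclipsed): Br(0°)/Et(0°) eclipsed 3.2; OCH3(120°)/SH(120°) eclipsed 2.6; Ph(240°)/CN(240°) eclipsed 2.7 → 8.5 kcal/mol.
CN at 300° (staggered): Br(0°)/CN(300°) gauche 0.5; Br(0°)/Et(60°) gauche 1.1; OCH3(120°)/Et(60°) gauche 0.8; OCH3(120°)/SH(180°) gauche 0.8; Ph(240°)/CN(300°) gauche 0.8; Ph(240°)/SH(180°) gauche 1.0 → 5.0 kcal/mol.
The maximum (8.5 kcal/mol) occurs with CN at 240°.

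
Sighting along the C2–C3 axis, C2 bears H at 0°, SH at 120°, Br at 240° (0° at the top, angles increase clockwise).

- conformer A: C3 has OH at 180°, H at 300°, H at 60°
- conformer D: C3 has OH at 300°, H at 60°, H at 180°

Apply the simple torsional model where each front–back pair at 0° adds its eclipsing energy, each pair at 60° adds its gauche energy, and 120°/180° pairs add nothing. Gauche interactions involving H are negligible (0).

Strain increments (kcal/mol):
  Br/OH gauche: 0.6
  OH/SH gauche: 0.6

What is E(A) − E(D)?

A (staggered): SH(120°)/OH(180°) gauche 0.6; Br(240°)/OH(180°) gauche 0.6 → 1.2 kcal/mol.
D (staggered): Br(240°)/OH(300°) gauche 0.6 → 0.6 kcal/mol.
E(A) − E(D) = 1.2 − 0.6 = +0.6 kcal/mol.

+0.6 kcal/mol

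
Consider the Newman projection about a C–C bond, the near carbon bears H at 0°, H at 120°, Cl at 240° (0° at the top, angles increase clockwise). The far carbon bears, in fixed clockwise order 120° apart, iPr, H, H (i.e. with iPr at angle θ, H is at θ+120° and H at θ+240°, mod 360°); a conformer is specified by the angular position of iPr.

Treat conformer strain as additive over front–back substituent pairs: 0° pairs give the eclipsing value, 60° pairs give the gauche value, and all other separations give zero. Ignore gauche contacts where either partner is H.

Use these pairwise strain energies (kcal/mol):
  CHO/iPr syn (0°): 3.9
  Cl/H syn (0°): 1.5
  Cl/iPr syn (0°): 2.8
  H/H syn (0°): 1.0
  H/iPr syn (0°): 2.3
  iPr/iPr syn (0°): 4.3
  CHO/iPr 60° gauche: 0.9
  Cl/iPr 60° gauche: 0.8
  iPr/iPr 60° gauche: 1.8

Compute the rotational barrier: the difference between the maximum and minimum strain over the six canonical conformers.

iPr at 0° (eclipsed): H–iPr eclipsed, H–H eclipsed, Cl–H eclipsed; 2.3 + 1.0 + 1.5 = 4.8 kcal/mol.
iPr at 60° (staggered): no non-H gauche contacts → 0.0 kcal/mol.
iPr at 120° (eclipsed): H–H eclipsed, H–iPr eclipsed, Cl–H eclipsed; 1.0 + 2.3 + 1.5 = 4.8 kcal/mol.
iPr at 180° (staggered): Cl–iPr gauche; 0.8 = 0.8 kcal/mol.
iPr at 240° (eclipsed): H–H eclipsed, H–H eclipsed, Cl–iPr eclipsed; 1.0 + 1.0 + 2.8 = 4.8 kcal/mol.
iPr at 300° (staggered): Cl–iPr gauche; 0.8 = 0.8 kcal/mol.
Max at 0° (4.8 kcal/mol), min at 60° (0.0 kcal/mol); barrier = 4.8 kcal/mol.

4.8 kcal/mol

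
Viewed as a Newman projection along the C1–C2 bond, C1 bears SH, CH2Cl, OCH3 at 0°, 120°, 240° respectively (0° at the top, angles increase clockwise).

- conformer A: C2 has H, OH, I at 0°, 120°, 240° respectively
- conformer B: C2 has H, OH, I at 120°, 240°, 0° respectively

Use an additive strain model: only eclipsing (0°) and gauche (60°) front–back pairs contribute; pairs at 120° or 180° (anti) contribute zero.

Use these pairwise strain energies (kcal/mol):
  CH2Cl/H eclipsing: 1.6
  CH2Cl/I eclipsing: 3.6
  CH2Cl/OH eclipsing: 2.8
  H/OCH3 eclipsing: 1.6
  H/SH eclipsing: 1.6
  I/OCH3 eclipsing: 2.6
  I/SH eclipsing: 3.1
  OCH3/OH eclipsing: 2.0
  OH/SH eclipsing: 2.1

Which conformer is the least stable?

A (eclipsed): SH(0°)/H(0°) eclipsed 1.6; CH2Cl(120°)/OH(120°) eclipsed 2.8; OCH3(240°)/I(240°) eclipsed 2.6 → 7.0 kcal/mol.
B (eclipsed): SH(0°)/I(0°) eclipsed 3.1; CH2Cl(120°)/H(120°) eclipsed 1.6; OCH3(240°)/OH(240°) eclipsed 2.0 → 6.7 kcal/mol.
A has the highest total (7.0 kcal/mol).

A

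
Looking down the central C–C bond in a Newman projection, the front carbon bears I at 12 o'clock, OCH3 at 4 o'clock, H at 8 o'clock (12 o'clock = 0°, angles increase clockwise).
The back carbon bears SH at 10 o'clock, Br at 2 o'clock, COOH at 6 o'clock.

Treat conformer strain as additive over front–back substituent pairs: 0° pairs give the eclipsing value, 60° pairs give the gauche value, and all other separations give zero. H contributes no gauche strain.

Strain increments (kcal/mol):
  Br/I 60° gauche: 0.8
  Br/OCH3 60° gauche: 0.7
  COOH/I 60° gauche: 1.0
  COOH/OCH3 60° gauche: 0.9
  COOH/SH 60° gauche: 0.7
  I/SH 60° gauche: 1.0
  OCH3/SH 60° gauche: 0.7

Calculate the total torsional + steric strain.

This conformer is staggered. I at 0° is gauche with SH at 300° (1.0); I at 0° is gauche with Br at 60° (0.8); OCH3 at 120° is gauche with Br at 60° (0.7); OCH3 at 120° is gauche with COOH at 180° (0.9). Total 3.4 kcal/mol.

3.4 kcal/mol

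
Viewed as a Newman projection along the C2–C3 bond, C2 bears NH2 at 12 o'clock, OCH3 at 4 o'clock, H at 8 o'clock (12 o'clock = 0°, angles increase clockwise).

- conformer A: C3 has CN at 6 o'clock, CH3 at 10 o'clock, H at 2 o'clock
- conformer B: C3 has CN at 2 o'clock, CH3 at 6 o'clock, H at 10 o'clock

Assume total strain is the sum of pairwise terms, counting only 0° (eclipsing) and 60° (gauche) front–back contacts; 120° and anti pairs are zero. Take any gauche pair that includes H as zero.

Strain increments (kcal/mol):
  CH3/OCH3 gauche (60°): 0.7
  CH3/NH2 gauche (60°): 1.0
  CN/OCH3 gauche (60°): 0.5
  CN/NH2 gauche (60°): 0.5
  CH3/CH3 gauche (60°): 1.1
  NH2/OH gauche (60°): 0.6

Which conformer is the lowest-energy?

A (staggered): NH2(0°)/CH3(300°) gauche 1.0; OCH3(120°)/CN(180°) gauche 0.5 → 1.5 kcal/mol.
B (staggered): NH2(0°)/CN(60°) gauche 0.5; OCH3(120°)/CN(60°) gauche 0.5; OCH3(120°)/CH3(180°) gauche 0.7 → 1.7 kcal/mol.
A has the lowest total (1.5 kcal/mol).

A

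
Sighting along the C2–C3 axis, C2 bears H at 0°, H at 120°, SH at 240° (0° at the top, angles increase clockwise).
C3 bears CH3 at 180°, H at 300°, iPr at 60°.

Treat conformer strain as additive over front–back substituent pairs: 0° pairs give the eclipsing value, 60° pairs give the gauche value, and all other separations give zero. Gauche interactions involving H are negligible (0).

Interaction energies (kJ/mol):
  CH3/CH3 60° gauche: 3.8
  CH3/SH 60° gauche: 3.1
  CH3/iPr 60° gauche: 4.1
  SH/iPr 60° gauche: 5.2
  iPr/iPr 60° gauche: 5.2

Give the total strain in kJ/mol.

3.1 kJ/mol

This conformer (staggered): SH(240°)/CH3(180°) gauche 3.1 → 3.1 kJ/mol.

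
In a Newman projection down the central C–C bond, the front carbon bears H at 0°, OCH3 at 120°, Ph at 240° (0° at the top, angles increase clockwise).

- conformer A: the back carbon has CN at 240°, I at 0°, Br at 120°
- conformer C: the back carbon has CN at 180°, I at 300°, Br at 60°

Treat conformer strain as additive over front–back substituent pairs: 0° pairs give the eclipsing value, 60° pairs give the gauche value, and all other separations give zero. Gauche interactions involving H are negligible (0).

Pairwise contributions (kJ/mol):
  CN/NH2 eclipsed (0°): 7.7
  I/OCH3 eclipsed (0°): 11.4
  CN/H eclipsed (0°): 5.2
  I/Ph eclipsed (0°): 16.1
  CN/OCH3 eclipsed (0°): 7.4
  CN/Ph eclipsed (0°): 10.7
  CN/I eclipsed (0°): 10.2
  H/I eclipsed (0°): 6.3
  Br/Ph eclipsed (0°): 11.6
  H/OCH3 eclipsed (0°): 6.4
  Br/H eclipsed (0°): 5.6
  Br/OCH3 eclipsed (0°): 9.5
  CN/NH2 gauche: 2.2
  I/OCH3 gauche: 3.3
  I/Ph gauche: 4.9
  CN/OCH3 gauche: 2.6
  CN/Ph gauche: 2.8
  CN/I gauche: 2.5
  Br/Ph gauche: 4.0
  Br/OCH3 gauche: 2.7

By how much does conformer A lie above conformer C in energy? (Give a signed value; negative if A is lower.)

A (eclipsed): H(0°)/I(0°) eclipsed 6.3; OCH3(120°)/Br(120°) eclipsed 9.5; Ph(240°)/CN(240°) eclipsed 10.7 → 26.5 kJ/mol.
C (staggered): OCH3(120°)/CN(180°) gauche 2.6; OCH3(120°)/Br(60°) gauche 2.7; Ph(240°)/CN(180°) gauche 2.8; Ph(240°)/I(300°) gauche 4.9 → 13.0 kJ/mol.
E(A) − E(C) = 26.5 − 13.0 = +13.5 kJ/mol.

+13.5 kJ/mol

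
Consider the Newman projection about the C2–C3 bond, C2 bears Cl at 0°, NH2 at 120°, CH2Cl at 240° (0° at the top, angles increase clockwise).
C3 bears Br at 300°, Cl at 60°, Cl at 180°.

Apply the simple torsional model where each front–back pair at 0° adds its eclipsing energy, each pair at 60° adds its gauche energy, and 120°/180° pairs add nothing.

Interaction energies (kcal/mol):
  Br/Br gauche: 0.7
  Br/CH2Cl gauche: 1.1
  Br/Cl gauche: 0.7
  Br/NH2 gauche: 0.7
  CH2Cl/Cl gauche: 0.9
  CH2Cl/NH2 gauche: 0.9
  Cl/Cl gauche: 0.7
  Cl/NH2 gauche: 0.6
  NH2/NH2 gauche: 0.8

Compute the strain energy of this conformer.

4.6 kcal/mol

This conformer (staggered): Cl(0°)/Br(300°) gauche 0.7; Cl(0°)/Cl(60°) gauche 0.7; NH2(120°)/Cl(60°) gauche 0.6; NH2(120°)/Cl(180°) gauche 0.6; CH2Cl(240°)/Br(300°) gauche 1.1; CH2Cl(240°)/Cl(180°) gauche 0.9 → 4.6 kcal/mol.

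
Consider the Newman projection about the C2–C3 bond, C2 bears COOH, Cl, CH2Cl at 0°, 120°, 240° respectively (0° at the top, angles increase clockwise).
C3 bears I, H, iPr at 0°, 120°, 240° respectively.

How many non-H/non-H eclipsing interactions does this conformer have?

2

Non-H eclipsing pairs: COOH(0°)/I(0°); CH2Cl(240°)/iPr(240°) — 2 interactions.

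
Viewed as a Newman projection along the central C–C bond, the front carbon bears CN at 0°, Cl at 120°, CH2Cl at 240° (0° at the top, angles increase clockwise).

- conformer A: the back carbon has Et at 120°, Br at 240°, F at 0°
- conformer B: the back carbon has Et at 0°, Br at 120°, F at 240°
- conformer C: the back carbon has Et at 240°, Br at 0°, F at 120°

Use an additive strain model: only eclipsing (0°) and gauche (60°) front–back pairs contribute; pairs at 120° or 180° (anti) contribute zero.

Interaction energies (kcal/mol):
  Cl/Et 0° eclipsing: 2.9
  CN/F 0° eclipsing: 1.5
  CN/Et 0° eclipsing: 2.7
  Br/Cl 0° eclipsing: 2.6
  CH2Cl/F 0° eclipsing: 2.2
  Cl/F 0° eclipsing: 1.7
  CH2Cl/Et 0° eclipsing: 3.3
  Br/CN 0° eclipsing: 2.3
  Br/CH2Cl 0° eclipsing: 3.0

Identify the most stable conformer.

A (eclipsed): CN(0°)/F(0°) eclipsed 1.5; Cl(120°)/Et(120°) eclipsed 2.9; CH2Cl(240°)/Br(240°) eclipsed 3.0 → 7.4 kcal/mol.
B (eclipsed): CN(0°)/Et(0°) eclipsed 2.7; Cl(120°)/Br(120°) eclipsed 2.6; CH2Cl(240°)/F(240°) eclipsed 2.2 → 7.5 kcal/mol.
C (eclipsed): CN(0°)/Br(0°) eclipsed 2.3; Cl(120°)/F(120°) eclipsed 1.7; CH2Cl(240°)/Et(240°) eclipsed 3.3 → 7.3 kcal/mol.
C has the lowest total (7.3 kcal/mol).

C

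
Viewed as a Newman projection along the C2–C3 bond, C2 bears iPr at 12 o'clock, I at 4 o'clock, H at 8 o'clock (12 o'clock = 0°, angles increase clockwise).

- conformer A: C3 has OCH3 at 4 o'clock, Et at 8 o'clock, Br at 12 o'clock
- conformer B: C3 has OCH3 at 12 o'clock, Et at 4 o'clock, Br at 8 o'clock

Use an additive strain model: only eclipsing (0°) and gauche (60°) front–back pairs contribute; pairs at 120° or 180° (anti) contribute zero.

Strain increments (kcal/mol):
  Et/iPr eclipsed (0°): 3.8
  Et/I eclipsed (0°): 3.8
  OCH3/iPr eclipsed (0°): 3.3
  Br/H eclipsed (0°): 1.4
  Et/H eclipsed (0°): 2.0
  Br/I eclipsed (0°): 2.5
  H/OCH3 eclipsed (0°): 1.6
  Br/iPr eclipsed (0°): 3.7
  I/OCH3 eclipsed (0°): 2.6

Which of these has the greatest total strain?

B

A (eclipsed): iPr–Br eclipsed, I–OCH3 eclipsed, H–Et eclipsed; 3.7 + 2.6 + 2.0 = 8.3 kcal/mol.
B (eclipsed): iPr–OCH3 eclipsed, I–Et eclipsed, H–Br eclipsed; 3.3 + 3.8 + 1.4 = 8.5 kcal/mol.
B has the highest total (8.5 kcal/mol).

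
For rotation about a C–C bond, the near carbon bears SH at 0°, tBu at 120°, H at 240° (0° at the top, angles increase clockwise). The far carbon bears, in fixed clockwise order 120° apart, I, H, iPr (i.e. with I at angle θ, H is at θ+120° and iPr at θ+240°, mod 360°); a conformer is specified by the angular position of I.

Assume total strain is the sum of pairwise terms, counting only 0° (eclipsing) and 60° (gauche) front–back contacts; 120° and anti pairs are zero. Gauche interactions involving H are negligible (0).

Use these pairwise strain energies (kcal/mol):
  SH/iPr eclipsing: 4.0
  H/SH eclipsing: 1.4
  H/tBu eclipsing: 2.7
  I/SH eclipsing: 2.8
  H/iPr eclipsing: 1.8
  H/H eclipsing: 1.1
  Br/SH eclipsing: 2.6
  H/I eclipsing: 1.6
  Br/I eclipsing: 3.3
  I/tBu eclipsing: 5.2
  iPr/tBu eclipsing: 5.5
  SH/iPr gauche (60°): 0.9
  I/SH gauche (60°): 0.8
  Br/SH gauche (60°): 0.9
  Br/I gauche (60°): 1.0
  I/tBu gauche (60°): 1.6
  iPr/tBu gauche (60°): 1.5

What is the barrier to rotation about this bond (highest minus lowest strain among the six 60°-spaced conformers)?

8.0 kcal/mol

I at 0° is eclipsed. SH at 0° is eclipsed with I at 0° (2.8); tBu at 120° is eclipsed with H at 120° (2.7); H at 240° is eclipsed with iPr at 240° (1.8). Total 7.3 kcal/mol.
I at 60° is staggered. SH at 0° is gauche with I at 60° (0.8); SH at 0° is gauche with iPr at 300° (0.9); tBu at 120° is gauche with I at 60° (1.6). Total 3.3 kcal/mol.
I at 120° is eclipsed. SH at 0° is eclipsed with iPr at 0° (4.0); tBu at 120° is eclipsed with I at 120° (5.2); H at 240° is eclipsed with H at 240° (1.1). Total 10.3 kcal/mol.
I at 180° is staggered. SH at 0° is gauche with iPr at 60° (0.9); tBu at 120° is gauche with I at 180° (1.6); tBu at 120° is gauche with iPr at 60° (1.5). Total 4.0 kcal/mol.
I at 240° is eclipsed. SH at 0° is eclipsed with H at 0° (1.4); tBu at 120° is eclipsed with iPr at 120° (5.5); H at 240° is eclipsed with I at 240° (1.6). Total 8.5 kcal/mol.
I at 300° is staggered. SH at 0° is gauche with I at 300° (0.8); tBu at 120° is gauche with iPr at 180° (1.5). Total 2.3 kcal/mol.
Max at 120° (10.3 kcal/mol), min at 300° (2.3 kcal/mol); barrier = 8.0 kcal/mol.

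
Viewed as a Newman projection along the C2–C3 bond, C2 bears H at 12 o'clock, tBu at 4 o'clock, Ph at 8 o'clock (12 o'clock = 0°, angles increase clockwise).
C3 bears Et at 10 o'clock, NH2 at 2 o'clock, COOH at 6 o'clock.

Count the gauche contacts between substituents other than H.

Non-H gauche pairs: tBu(120°)/NH2(60°); tBu(120°)/COOH(180°); Ph(240°)/Et(300°); Ph(240°)/COOH(180°) — 4 interactions.

4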